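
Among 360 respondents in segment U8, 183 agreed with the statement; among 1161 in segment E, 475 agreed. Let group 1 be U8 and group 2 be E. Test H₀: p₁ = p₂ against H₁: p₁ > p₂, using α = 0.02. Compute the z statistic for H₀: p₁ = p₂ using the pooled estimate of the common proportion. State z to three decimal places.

z = 3.319

p̂₁ = 183/360 = 0.50833, p̂₂ = 475/1161 = 0.40913.
Pooled p̂ = (183+475)/(360+1161) = 658/1521 = 0.43261.
SE = √(p̂(1−p̂)(1/n₁+1/n₂)) = √(0.43261·0.56739·0.0036391) = √(0.000893249) = 0.02989.
z = (0.50833 − 0.40913)/0.02989 = 0.09920/0.02989 = 3.319.
p-value = P(Z > 3.319) ≈ 0.0005, so at α = 0.02 we reject H₀.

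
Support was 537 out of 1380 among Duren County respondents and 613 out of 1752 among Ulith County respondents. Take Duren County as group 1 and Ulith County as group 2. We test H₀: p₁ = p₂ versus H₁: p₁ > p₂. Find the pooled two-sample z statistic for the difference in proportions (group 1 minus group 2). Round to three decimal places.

z = 2.262

p̂₁ = 537/1380 = 0.38913, p̂₂ = 613/1752 = 0.34989.
Pooled p̂ = (537+613)/(1380+1752) = 1150/3132 = 0.36718.
SE = √(0.232358 × 0.00129541) = 0.01735.
z = (0.38913 − 0.34989)/0.01735 = 0.03924/0.01735 = 2.262.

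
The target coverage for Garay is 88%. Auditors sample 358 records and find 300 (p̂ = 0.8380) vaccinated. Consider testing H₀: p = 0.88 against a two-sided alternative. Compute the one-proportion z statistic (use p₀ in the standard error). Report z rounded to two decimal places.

p̂ = 300/358 ≈ 0.83799.
Standard error under H₀: √(0.88×0.12/358) = 0.01717.
z = (0.83799 − 0.88)/0.01717 = -0.04201/0.01717 = -2.45.
p-value = 2·P(Z > 2.446) ≈ 0.0144.

z = -2.45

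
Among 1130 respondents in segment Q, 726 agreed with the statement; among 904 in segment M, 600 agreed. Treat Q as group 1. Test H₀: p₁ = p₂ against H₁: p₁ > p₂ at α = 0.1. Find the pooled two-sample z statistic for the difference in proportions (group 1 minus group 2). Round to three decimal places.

z = -0.999

p̂₁ = 726/1130 = 0.64248, p̂₂ = 600/904 = 0.66372.
Pooled p̂ = (726+600)/(1130+904) = 1326/2034 = 0.65192.
SE = √(0.226921 × 0.00199115) = 0.02126.
z = (0.64248 − 0.66372)/0.02126 = -0.02124/0.02126 = -0.999.
p-value = P(Z > -0.999) ≈ 0.8411. With α = 0.1, fail to reject H₀.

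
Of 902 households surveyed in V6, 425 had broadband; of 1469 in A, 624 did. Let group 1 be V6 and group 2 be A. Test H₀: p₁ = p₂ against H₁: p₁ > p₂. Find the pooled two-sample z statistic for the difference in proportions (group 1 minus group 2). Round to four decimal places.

z = 2.2083

p̂₁ = 425/902 ≈ 0.471175, p̂₂ = 624/1469 ≈ 0.424779.
Pooled p̂ = (425+624)/(902+1469) = 1049/2371 = 0.442429.
SE = √(0.246686 × 0.00178938) = 0.021010.
z = (0.471175 − 0.424779)/0.021010 = 0.046396/0.021010 = 2.2083.
p-value = P(Z > 2.208) ≈ 0.0136.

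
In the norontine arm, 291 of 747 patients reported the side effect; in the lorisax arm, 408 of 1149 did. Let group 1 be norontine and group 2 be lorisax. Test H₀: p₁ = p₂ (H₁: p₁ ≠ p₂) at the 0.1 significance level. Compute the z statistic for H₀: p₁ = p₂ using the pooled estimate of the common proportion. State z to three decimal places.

z = 1.520

p̂₁ = 291/747 = 0.389558, p̂₂ = 408/1149 = 0.355091.
Pooled p̂ = (291+408)/(747+1149) = 699/1896 = 0.368671.
SE = √(0.232753 × 0.00220901) = 0.022675.
z = (0.389558 − 0.355091)/0.022675 = 0.034467/0.022675 = 1.520.
Two-sided p-value ≈ 2·Φ(−1.520) = 0.1285, so at α = 0.1 we fail to reject H₀.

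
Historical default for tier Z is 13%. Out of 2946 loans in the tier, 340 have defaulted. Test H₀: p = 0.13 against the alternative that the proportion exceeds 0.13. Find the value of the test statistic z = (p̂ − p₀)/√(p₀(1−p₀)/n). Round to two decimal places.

p̂ = 340/2946 ≈ 0.1154.
Standard error under H₀: √(0.13×0.87/2946) = 0.0062.
z = (0.1154 − 0.13)/0.0062 = -0.0146/0.0062 = -2.35.

z = -2.35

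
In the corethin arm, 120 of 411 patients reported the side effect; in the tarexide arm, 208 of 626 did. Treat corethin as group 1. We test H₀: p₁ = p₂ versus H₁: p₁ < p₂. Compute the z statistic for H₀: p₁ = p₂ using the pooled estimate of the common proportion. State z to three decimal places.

p̂₁ = 120/411 ≈ 0.29197, p̂₂ = 208/626 ≈ 0.33227.
Pooled p̂ = (120+208)/(411+626) = 328/1037 = 0.31630.
SE = √(p̂(1−p̂)(1/n₁+1/n₂)) = √(0.31630·0.68370·0.00403053) = √(0.000871616) = 0.02952.
z = (0.29197 − 0.33227)/0.02952 = -0.04030/0.02952 = -1.365.
p-value = P(Z < -1.365) ≈ 0.0861.

z = -1.365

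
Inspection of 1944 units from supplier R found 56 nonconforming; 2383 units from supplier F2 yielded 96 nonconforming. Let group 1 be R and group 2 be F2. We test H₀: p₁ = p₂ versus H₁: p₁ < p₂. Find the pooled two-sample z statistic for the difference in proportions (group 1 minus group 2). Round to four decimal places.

z = -2.0401

p̂₁ = 56/1944 = 0.0288066, p̂₂ = 96/2383 = 0.0402854.
Pooled p̂ = (56+96)/(1944+2383) = 152/4327 = 0.0351283.
SE = √(0.0338943 × 0.000934042) = 0.0056266.
z = (0.0288066 − 0.0402854)/0.0056266 = -0.0114788/0.0056266 = -2.0401.
p-value = P(Z < -2.040) ≈ 0.0207.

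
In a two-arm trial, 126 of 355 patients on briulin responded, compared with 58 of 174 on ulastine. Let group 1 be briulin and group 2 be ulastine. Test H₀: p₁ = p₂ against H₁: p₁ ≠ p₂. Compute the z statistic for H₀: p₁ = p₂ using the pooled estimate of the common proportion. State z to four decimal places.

p̂₁ = 126/355 ≈ 0.354930, p̂₂ = 58/174 ≈ 0.333333.
Pooled p̂ = (126+58)/(355+174) = 184/529 = 0.347826.
SE = √(0.226843 × 0.00856403) = 0.044076.
z = (0.354930 − 0.333333)/0.044076 = 0.021597/0.044076 = 0.4900.
p-value = 2·P(Z > 0.490) ≈ 0.6241.

z = 0.4900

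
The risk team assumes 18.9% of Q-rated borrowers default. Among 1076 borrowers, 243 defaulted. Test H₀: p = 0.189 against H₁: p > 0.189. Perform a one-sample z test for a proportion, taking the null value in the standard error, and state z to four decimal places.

z = 3.0863

p̂ = 243/1076 ≈ 0.2258364.
Under H₀, SE = √(0.189·0.811/1076) = √(0.000142453) = 0.0119354.
z = (0.2258364 − 0.189)/0.0119354 = 0.0368364/0.0119354 = 3.0863.
p-value = P(Z > 3.086) ≈ 0.0010.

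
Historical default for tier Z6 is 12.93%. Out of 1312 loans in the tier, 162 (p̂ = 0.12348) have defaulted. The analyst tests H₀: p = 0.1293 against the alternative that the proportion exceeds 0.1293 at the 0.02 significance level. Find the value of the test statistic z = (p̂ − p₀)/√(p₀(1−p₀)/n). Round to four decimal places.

p̂ = 162/1312 = 0.1234756.
Under H₀, SE = √(0.1293·0.8707/1312) = √(8.58091e-05) = 0.0092633.
z = (0.1234756 − 0.1293)/0.0092633 = -0.0058244/0.0092633 = -0.6288.
p-value = P(Z > -0.629) ≈ 0.7352, so at α = 0.02 we fail to reject H₀.

z = -0.6288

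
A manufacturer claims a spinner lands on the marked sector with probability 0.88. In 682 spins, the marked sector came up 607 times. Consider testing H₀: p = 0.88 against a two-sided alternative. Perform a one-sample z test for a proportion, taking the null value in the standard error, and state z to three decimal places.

p̂ = 607/682 = 0.89003.
Standard error under H₀: √(0.88×0.12/682) = 0.01244.
z = (0.89003 − 0.88)/0.01244 = 0.01003/0.01244 = 0.806.
Two-sided p-value ≈ 2·Φ(−0.806) = 0.4202.

z = 0.806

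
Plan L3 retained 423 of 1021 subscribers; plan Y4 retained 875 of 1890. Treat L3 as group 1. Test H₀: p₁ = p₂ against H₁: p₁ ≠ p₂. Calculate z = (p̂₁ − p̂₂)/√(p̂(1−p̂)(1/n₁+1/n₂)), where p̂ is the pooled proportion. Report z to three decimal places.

p̂₁ = 423/1021 = 0.414300, p̂₂ = 875/1890 = 0.462963.
Pooled p̂ = (423+875)/(1021+1890) = 1298/2911 = 0.445895.
SE = √(0.247073 × 0.00150853) = 0.019306.
z = (0.414300 − 0.462963)/0.019306 = -0.048663/0.019306 = -2.521.
p-value = 2·P(Z > 2.521) ≈ 0.0117.

z = -2.521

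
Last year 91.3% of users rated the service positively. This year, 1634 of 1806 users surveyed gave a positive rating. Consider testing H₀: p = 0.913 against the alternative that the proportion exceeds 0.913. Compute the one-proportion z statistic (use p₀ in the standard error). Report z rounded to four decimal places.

p̂ = 1634/1806 ≈ 0.904762.
Standard error under H₀: √(0.913×0.087/1806) = 0.006632.
z = (0.904762 − 0.913)/0.006632 = -0.008238/0.006632 = -1.2422.

z = -1.2422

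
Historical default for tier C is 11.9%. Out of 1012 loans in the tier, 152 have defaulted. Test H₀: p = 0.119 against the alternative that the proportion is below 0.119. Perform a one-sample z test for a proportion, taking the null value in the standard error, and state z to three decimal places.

z = 3.065

p̂ = 152/1012 ≈ 0.15020.
SE = √(p₀(1−p₀)/n) = √(0.10484/1012) = 0.01018.
z = (0.15020 − 0.119)/0.01018 = 0.03120/0.01018 = 3.065.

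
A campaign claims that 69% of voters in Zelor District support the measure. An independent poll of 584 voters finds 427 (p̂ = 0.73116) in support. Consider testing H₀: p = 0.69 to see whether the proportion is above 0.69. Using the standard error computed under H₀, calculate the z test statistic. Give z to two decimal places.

p̂ = 427/584 ≈ 0.73116.
Under H₀, SE = √(0.69·0.31/584) = √(0.000366267) = 0.01914.
z = (0.73116 − 0.69)/0.01914 = 0.04116/0.01914 = 2.15.
p-value = P(Z > 2.151) ≈ 0.0157.

z = 2.15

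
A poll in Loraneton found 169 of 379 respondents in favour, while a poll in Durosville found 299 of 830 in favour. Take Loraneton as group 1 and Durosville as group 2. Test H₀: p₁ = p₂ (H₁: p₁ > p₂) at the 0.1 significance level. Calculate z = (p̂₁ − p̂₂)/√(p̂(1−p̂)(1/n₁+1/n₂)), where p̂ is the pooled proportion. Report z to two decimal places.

z = 2.84

p̂₁ = 169/379 ≈ 0.4459, p̂₂ = 299/830 ≈ 0.3602.
Pooled p̂ = (169+299)/(379+830) = 468/1209 = 0.3871.
SE = √(0.237253 × 0.00384334) = 0.0302.
z = (0.4459 − 0.3602)/0.0302 = 0.0857/0.0302 = 2.84.
p-value = P(Z > 2.837) ≈ 0.0023; since p < α = 0.1, reject H₀.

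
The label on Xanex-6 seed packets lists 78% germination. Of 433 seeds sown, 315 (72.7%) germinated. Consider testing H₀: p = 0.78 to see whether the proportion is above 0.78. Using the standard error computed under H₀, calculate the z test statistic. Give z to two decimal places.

z = -2.64

p̂ = 315/433 = 0.7275.
SE = √(p₀(1−p₀)/n) = √(0.1716/433) = 0.0199.
z = (0.7275 − 0.78)/0.0199 = -0.0525/0.0199 = -2.64.
p-value = P(Z > -2.638) ≈ 0.9958.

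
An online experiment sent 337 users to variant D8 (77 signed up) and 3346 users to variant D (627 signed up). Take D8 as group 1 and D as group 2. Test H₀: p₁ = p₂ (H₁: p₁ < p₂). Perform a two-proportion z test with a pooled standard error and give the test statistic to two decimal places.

p̂₁ = 77/337 = 0.2285, p̂₂ = 627/3346 = 0.1874.
Pooled p̂ = (77+627)/(337+3346) = 704/3683 = 0.1911.
SE = √(0.154611 × 0.00326622) = 0.0225.
z = (0.2285 − 0.1874)/0.0225 = 0.0411/0.0225 = 1.83.
p-value = P(Z < 1.829) ≈ 0.9663.

z = 1.83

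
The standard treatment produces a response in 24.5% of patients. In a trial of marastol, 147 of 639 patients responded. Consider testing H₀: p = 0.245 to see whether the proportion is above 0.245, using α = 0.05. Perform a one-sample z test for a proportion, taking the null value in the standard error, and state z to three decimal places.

z = -0.879

p̂ = 147/639 ≈ 0.23005.
Standard error under H₀: √(0.245×0.755/639) = 0.01701.
z = (0.23005 − 0.245)/0.01701 = -0.01495/0.01701 = -0.879.
p-value = P(Z > -0.879) ≈ 0.8103. With α = 0.05, fail to reject H₀.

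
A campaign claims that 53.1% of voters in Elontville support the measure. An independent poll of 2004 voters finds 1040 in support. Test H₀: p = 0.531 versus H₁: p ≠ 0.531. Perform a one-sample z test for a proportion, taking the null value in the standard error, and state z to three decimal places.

p̂ = 1040/2004 ≈ 0.51896.
SE = √(p₀(1−p₀)/n) = √(0.24904/2004) = 0.01115.
z = (0.51896 − 0.531)/0.01115 = -0.01204/0.01115 = -1.080.

z = -1.080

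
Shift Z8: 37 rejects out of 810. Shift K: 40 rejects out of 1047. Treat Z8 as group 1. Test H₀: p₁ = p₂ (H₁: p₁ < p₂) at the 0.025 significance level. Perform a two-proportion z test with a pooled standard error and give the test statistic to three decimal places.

z = 0.801

p̂₁ = 37/810 = 0.045679, p̂₂ = 40/1047 = 0.038204.
Pooled p̂ = (37+40)/(810+1047) = 77/1857 = 0.041465.
SE = √(p̂(1−p̂)(1/n₁+1/n₂)) = √(0.041465·0.958535·0.00218968) = √(8.70296e-05) = 0.009329.
z = (0.045679 − 0.038204)/0.009329 = 0.007475/0.009329 = 0.801.
p-value = P(Z < 0.801) ≈ 0.7885. With α = 0.025, fail to reject H₀.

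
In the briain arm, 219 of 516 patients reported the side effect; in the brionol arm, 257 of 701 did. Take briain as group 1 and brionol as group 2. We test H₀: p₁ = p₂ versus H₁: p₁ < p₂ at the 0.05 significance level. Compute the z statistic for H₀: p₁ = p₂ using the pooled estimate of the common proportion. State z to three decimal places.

z = 2.042

p̂₁ = 219/516 = 0.42442, p̂₂ = 257/701 = 0.36662.
Pooled p̂ = (219+257)/(516+701) = 476/1217 = 0.39113.
SE = √(0.238146 × 0.00336452) = 0.02831.
z = (0.42442 − 0.36662)/0.02831 = 0.05780/0.02831 = 2.042.
p-value = P(Z < 2.042) ≈ 0.9794; since p > α = 0.05, fail to reject H₀.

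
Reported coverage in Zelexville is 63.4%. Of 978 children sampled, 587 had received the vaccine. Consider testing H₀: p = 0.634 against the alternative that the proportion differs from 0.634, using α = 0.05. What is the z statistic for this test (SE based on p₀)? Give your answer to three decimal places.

p̂ = 587/978 = 0.600204.
Standard error under H₀: √(0.634×0.366/978) = 0.015403.
z = (0.600204 − 0.634)/0.015403 = -0.033796/0.015403 = -2.194.
p-value = 2·P(Z > 2.194) ≈ 0.0282; since p < α = 0.05, reject H₀.

z = -2.194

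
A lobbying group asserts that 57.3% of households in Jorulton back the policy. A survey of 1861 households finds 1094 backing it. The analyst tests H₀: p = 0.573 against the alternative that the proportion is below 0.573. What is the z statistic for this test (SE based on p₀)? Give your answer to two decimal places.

p̂ = 1094/1861 ≈ 0.5879.
SE = √(p₀(1−p₀)/n) = √(0.24467/1861) = 0.0115.
z = (0.5879 − 0.573)/0.0115 = 0.0149/0.0115 = 1.30.

z = 1.30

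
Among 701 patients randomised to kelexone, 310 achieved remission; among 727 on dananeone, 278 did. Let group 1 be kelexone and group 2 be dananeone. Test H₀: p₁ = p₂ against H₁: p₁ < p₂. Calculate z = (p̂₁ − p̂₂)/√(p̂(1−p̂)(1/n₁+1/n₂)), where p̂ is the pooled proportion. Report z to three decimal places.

z = 2.297

p̂₁ = 310/701 = 0.44223, p̂₂ = 278/727 = 0.38239.
Pooled p̂ = (310+278)/(701+727) = 588/1428 = 0.41176.
SE = √(0.242215 × 0.00280205) = 0.02605.
z = (0.44223 − 0.38239)/0.02605 = 0.05984/0.02605 = 2.297.
p-value = P(Z < 2.297) ≈ 0.9892.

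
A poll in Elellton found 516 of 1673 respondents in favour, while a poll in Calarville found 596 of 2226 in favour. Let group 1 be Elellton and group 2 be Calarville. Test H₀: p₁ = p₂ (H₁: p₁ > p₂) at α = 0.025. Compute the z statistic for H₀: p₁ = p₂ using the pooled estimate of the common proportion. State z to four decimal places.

z = 2.7847

p̂₁ = 516/1673 ≈ 0.3084280, p̂₂ = 596/2226 ≈ 0.2677448.
Pooled p̂ = (516+596)/(1673+2226) = 1112/3899 = 0.2852013.
SE = √(p̂(1−p̂)(1/n₁+1/n₂)) = √(0.2852013·0.7147987·0.00104696) = √(0.000213436) = 0.0146094.
z = (0.3084280 − 0.2677448)/0.0146094 = 0.0406832/0.0146094 = 2.7847.
p-value = P(Z > 2.785) ≈ 0.0027, so at α = 0.025 we reject H₀.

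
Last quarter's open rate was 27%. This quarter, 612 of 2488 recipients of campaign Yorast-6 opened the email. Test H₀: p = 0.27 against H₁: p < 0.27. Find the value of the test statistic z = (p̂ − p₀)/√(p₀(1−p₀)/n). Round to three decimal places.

p̂ = 612/2488 ≈ 0.24598.
Under H₀, SE = √(0.27·0.73/2488) = √(7.92203e-05) = 0.00890.
z = (0.24598 − 0.27)/0.00890 = -0.02402/0.00890 = -2.699.

z = -2.699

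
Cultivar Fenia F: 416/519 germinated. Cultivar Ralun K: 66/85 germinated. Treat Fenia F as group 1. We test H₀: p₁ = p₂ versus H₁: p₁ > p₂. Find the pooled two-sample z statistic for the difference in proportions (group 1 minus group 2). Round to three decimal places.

p̂₁ = 416/519 ≈ 0.80154, p̂₂ = 66/85 ≈ 0.77647.
Pooled p̂ = (416+66)/(519+85) = 482/604 = 0.79801.
SE = √(0.161188 × 0.0136915) = 0.04698.
z = (0.80154 − 0.77647)/0.04698 = 0.02507/0.04698 = 0.534.
p-value = P(Z > 0.534) ≈ 0.2968.

z = 0.534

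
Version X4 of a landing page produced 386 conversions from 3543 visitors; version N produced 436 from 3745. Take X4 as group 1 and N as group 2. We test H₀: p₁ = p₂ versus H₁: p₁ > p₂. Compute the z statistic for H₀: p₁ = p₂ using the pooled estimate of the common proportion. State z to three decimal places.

p̂₁ = 386/3543 = 0.10895, p̂₂ = 436/3745 = 0.11642.
Pooled p̂ = (386+436)/(3543+3745) = 822/7288 = 0.11279.
SE = √(0.100067 × 0.000549269) = 0.00741.
z = (0.10895 − 0.11642)/0.00741 = -0.00747/0.00741 = -1.008.
p-value = P(Z > -1.008) ≈ 0.8433.

z = -1.008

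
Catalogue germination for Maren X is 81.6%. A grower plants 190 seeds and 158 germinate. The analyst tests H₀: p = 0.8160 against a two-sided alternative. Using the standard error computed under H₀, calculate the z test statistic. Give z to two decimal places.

p̂ = 158/190 = 0.83158.
Under H₀, SE = √(0.816·0.184/190) = √(0.000790232) = 0.02811.
z = (0.83158 − 0.816)/0.02811 = 0.01558/0.02811 = 0.55.

z = 0.55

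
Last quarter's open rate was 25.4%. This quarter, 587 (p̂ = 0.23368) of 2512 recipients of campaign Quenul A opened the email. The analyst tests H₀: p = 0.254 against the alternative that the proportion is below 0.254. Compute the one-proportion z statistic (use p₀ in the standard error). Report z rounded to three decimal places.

z = -2.340

p̂ = 587/2512 = 0.233678.
Standard error under H₀: √(0.254×0.746/2512) = 0.008685.
z = (0.233678 − 0.254)/0.008685 = -0.020322/0.008685 = -2.340.
p-value = P(Z < -2.340) ≈ 0.0096.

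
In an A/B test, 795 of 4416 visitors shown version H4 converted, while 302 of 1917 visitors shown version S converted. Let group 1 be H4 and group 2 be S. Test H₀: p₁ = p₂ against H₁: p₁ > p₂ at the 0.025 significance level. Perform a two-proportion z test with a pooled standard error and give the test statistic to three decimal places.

p̂₁ = 795/4416 = 0.18003, p̂₂ = 302/1917 = 0.15754.
Pooled p̂ = (795+302)/(4416+1917) = 1097/6333 = 0.17322.
SE = √(p̂(1−p̂)(1/n₁+1/n₂)) = √(0.17322·0.82678·0.000748098) = √(0.000107139) = 0.01035.
z = (0.18003 − 0.15754)/0.01035 = 0.02249/0.01035 = 2.173.
p-value = P(Z > 2.173) ≈ 0.0149, so at α = 0.025 we reject H₀.

z = 2.173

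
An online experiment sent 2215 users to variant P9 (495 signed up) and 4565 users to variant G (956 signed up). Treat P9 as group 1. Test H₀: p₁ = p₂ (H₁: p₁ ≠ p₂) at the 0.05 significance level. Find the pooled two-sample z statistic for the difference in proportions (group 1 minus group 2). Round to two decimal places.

z = 1.32

p̂₁ = 495/2215 = 0.22348, p̂₂ = 956/4565 = 0.20942.
Pooled p̂ = (495+956)/(2215+4565) = 1451/6780 = 0.21401.
SE = √(p̂(1−p̂)(1/n₁+1/n₂)) = √(0.21401·0.78599·0.000670525) = √(0.00011279) = 0.01062.
z = (0.22348 − 0.20942)/0.01062 = 0.01406/0.01062 = 1.32.
p-value = 2·P(Z > 1.324) ≈ 0.1856, so at α = 0.05 we fail to reject H₀.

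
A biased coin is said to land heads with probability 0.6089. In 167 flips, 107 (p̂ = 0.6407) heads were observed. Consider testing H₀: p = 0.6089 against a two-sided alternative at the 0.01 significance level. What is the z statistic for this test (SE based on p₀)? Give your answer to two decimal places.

z = 0.84

p̂ = 107/167 ≈ 0.6407.
Standard error under H₀: √(0.6089×0.3911/167) = 0.0378.
z = (0.6407 − 0.6089)/0.0378 = 0.0318/0.0378 = 0.84.
Two-sided p-value ≈ 2·Φ(−0.843) = 0.3995. With α = 0.01, fail to reject H₀.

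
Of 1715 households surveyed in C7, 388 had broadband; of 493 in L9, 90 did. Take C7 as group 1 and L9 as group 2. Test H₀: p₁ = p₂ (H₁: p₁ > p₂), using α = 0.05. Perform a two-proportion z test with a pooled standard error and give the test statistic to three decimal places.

p̂₁ = 388/1715 = 0.2262391, p̂₂ = 90/493 = 0.1825558.
Pooled p̂ = (388+90)/(1715+493) = 478/2208 = 0.2164855.
SE = √(0.16962 × 0.00261149) = 0.0210466.
z = (0.2262391 − 0.1825558)/0.0210466 = 0.0436833/0.0210466 = 2.076.
p-value = P(Z > 2.076) ≈ 0.0190; since p < α = 0.05, reject H₀.

z = 2.076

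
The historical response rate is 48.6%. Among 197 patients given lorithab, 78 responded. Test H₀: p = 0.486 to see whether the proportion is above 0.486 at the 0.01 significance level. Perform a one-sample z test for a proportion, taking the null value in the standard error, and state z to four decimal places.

z = -2.5291

p̂ = 78/197 ≈ 0.395939.
SE = √(p₀(1−p₀)/n) = √(0.2498/197) = 0.035610.
z = (0.395939 − 0.486)/0.035610 = -0.090061/0.035610 = -2.5291.
p-value = P(Z > -2.529) ≈ 0.9943; since p > α = 0.01, fail to reject H₀.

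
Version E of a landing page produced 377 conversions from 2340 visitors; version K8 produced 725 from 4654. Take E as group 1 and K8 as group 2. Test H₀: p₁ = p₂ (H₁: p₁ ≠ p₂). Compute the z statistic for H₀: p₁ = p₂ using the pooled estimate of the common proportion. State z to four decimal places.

p̂₁ = 377/2340 = 0.161111, p̂₂ = 725/4654 = 0.155780.
Pooled p̂ = (377+725)/(2340+4654) = 1102/6994 = 0.157564.
SE = √(0.132737 × 0.000642219) = 0.009233.
z = (0.161111 − 0.155780)/0.009233 = 0.005331/0.009233 = 0.5774.
Two-sided p-value ≈ 2·Φ(−0.577) = 0.5637.

z = 0.5774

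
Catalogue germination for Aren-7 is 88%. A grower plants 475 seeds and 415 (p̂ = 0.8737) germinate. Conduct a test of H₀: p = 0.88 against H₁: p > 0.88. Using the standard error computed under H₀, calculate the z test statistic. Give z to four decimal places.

p̂ = 415/475 ≈ 0.873684.
Standard error under H₀: √(0.88×0.12/475) = 0.014910.
z = (0.873684 − 0.88)/0.014910 = -0.006316/0.014910 = -0.4236.
p-value = P(Z > -0.424) ≈ 0.6641.

z = -0.4236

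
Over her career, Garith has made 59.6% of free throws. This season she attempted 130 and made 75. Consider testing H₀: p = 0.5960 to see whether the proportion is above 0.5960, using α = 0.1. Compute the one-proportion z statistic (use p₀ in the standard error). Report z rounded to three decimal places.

z = -0.443

p̂ = 75/130 = 0.57692.
SE = √(p₀(1−p₀)/n) = √(0.24078/130) = 0.04304.
z = (0.57692 − 0.596)/0.04304 = -0.01908/0.04304 = -0.443.
p-value = P(Z > -0.443) ≈ 0.6712, so at α = 0.1 we fail to reject H₀.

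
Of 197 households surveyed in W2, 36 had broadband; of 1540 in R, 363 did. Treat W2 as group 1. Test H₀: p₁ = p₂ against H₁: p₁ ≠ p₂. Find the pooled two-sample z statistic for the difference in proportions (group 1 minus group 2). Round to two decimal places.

p̂₁ = 36/197 ≈ 0.18274, p̂₂ = 363/1540 ≈ 0.23571.
Pooled p̂ = (36+363)/(197+1540) = 399/1737 = 0.22971.
SE = √(p̂(1−p̂)(1/n₁+1/n₂)) = √(0.22971·0.77029·0.00572549) = √(0.00101308) = 0.03183.
z = (0.18274 − 0.23571)/0.03183 = -0.05297/0.03183 = -1.66.
p-value = 2·P(Z > 1.664) ≈ 0.0961.

z = -1.66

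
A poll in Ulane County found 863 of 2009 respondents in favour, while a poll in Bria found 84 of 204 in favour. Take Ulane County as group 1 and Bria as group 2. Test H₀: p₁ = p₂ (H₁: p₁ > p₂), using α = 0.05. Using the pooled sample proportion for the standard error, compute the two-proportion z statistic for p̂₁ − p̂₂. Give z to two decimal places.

p̂₁ = 863/2009 ≈ 0.4296, p̂₂ = 84/204 ≈ 0.4118.
Pooled p̂ = (863+84)/(2009+204) = 947/2213 = 0.4279.
SE = √(0.244805 × 0.00539972) = 0.0364.
z = (0.4296 − 0.4118)/0.0364 = 0.0178/0.0364 = 0.49.
p-value = P(Z > 0.490) ≈ 0.3122; since p > α = 0.05, fail to reject H₀.

z = 0.49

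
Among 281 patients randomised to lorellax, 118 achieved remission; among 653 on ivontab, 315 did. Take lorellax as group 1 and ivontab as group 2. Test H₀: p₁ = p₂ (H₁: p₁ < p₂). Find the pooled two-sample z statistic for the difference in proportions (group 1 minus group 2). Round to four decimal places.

p̂₁ = 118/281 = 0.419929, p̂₂ = 315/653 = 0.482389.
Pooled p̂ = (118+315)/(281+653) = 433/934 = 0.463597.
SE = √(0.248675 × 0.00509011) = 0.035578.
z = (0.419929 − 0.482389)/0.035578 = -0.062460/0.035578 = -1.7556.

z = -1.7556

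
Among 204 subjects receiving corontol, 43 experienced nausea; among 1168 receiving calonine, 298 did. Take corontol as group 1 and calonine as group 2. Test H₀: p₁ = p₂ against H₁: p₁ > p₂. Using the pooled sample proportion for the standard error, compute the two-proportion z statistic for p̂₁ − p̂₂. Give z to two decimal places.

p̂₁ = 43/204 = 0.2108, p̂₂ = 298/1168 = 0.2551.
Pooled p̂ = (43+298)/(204+1168) = 341/1372 = 0.2485.
SE = √(0.186769 × 0.00575813) = 0.0328.
z = (0.2108 − 0.2551)/0.0328 = -0.0443/0.0328 = -1.35.

z = -1.35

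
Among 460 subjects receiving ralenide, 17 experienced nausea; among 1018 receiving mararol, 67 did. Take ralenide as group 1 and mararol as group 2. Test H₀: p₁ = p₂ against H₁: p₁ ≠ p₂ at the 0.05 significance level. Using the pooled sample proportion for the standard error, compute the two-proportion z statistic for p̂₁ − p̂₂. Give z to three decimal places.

z = -2.219

p̂₁ = 17/460 = 0.036957, p̂₂ = 67/1018 = 0.065815.
Pooled p̂ = (17+67)/(460+1018) = 84/1478 = 0.056834.
SE = √(0.0536035 × 0.00315623) = 0.013007.
z = (0.036957 − 0.065815)/0.013007 = -0.028858/0.013007 = -2.219.
Two-sided p-value ≈ 2·Φ(−2.219) = 0.0265, so at α = 0.05 we reject H₀.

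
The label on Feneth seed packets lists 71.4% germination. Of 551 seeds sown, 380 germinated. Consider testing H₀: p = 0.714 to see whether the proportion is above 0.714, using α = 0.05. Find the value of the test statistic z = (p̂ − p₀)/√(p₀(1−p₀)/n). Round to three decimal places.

z = -1.265

p̂ = 380/551 = 0.689655.
Standard error under H₀: √(0.714×0.286/551) = 0.019251.
z = (0.689655 − 0.714)/0.019251 = -0.024345/0.019251 = -1.265.
p-value = P(Z > -1.265) ≈ 0.8970; since p > α = 0.05, fail to reject H₀.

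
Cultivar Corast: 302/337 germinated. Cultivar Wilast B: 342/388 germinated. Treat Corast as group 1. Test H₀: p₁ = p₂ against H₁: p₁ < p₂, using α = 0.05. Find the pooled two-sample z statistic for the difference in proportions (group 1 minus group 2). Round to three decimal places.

z = 0.627

p̂₁ = 302/337 ≈ 0.89614, p̂₂ = 342/388 ≈ 0.88144.
Pooled p̂ = (302+342)/(337+388) = 644/725 = 0.88828.
SE = √(p̂(1−p̂)(1/n₁+1/n₂)) = √(0.88828·0.11172·0.00554468) = √(0.000550264) = 0.02346.
z = (0.89614 − 0.88144)/0.02346 = 0.01470/0.02346 = 0.627.
p-value = P(Z < 0.627) ≈ 0.7345. With α = 0.05, fail to reject H₀.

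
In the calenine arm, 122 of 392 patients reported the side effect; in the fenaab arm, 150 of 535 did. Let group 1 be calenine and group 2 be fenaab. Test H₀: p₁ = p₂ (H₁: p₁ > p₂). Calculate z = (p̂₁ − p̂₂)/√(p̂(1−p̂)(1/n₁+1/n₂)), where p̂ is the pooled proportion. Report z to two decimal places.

p̂₁ = 122/392 ≈ 0.3112, p̂₂ = 150/535 ≈ 0.2804.
Pooled p̂ = (122+150)/(392+535) = 272/927 = 0.2934.
SE = √(p̂(1−p̂)(1/n₁+1/n₂)) = √(0.2934·0.7066·0.00442018) = √(0.000916412) = 0.0303.
z = (0.3112 − 0.2804)/0.0303 = 0.0308/0.0303 = 1.02.

z = 1.02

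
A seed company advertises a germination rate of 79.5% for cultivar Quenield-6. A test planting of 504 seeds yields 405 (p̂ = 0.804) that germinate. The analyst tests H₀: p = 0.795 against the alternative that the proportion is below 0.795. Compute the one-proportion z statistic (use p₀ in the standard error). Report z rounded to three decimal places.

z = 0.477

p̂ = 405/504 ≈ 0.80357.
Standard error under H₀: √(0.795×0.205/504) = 0.01798.
z = (0.80357 − 0.795)/0.01798 = 0.00857/0.01798 = 0.477.
p-value = P(Z < 0.477) ≈ 0.6832.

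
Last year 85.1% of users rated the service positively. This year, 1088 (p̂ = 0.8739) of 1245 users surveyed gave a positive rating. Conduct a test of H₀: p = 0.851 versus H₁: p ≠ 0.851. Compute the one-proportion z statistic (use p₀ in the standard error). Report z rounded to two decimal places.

p̂ = 1088/1245 ≈ 0.8739.
Standard error under H₀: √(0.851×0.149/1245) = 0.0101.
z = (0.8739 − 0.851)/0.0101 = 0.0229/0.0101 = 2.27.

z = 2.27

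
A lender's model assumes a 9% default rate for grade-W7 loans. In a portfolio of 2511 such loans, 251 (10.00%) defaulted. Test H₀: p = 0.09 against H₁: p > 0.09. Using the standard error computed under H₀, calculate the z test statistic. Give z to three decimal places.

p̂ = 251/2511 ≈ 0.09996.
Standard error under H₀: √(0.09×0.91/2511) = 0.00571.
z = (0.09996 − 0.09)/0.00571 = 0.00996/0.00571 = 1.744.

z = 1.744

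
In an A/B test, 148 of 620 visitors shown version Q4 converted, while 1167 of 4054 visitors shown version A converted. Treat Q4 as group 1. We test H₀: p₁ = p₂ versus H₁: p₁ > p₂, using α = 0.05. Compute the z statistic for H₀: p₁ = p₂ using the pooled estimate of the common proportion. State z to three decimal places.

p̂₁ = 148/620 = 0.23871, p̂₂ = 1167/4054 = 0.28786.
Pooled p̂ = (148+1167)/(620+4054) = 1315/4674 = 0.28134.
SE = √(0.202189 × 0.00185957) = 0.01939.
z = (0.23871 − 0.28786)/0.01939 = -0.04915/0.01939 = -2.535.
p-value = P(Z > -2.535) ≈ 0.9944, so at α = 0.05 we fail to reject H₀.

z = -2.535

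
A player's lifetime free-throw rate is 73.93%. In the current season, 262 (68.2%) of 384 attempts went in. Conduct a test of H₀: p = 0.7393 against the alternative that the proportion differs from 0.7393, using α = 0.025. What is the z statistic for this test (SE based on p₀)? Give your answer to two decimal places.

z = -2.54

p̂ = 262/384 = 0.6823.
Standard error under H₀: √(0.7393×0.2607/384) = 0.0224.
z = (0.6823 − 0.7393)/0.0224 = -0.0570/0.0224 = -2.54.
Two-sided p-value ≈ 2·Φ(−2.545) = 0.0109; since p < α = 0.025, reject H₀.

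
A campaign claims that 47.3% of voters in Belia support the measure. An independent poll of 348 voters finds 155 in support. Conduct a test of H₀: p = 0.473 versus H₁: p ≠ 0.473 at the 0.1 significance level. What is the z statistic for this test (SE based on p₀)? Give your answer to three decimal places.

z = -1.031

p̂ = 155/348 = 0.44540.
Under H₀, SE = √(0.473·0.527/348) = √(0.000716296) = 0.02676.
z = (0.44540 − 0.473)/0.02676 = -0.02760/0.02676 = -1.031.
Two-sided p-value ≈ 2·Φ(−1.031) = 0.3025. With α = 0.1, fail to reject H₀.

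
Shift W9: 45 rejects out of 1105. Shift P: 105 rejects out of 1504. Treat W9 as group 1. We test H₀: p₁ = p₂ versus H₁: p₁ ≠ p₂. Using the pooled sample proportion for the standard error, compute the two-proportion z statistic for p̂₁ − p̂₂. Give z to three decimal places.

p̂₁ = 45/1105 = 0.040724, p̂₂ = 105/1504 = 0.069814.
Pooled p̂ = (45+105)/(1105+1504) = 150/2609 = 0.057493.
SE = √(0.0541878 × 0.00156987) = 0.009223.
z = (0.040724 − 0.069814)/0.009223 = -0.029090/0.009223 = -3.154.
Two-sided p-value ≈ 2·Φ(−3.154) = 0.0016.

z = -3.154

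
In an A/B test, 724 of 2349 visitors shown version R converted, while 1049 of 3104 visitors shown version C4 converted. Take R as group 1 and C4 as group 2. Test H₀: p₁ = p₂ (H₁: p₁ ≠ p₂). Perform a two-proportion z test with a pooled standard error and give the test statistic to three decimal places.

z = -2.321

p̂₁ = 724/2349 = 0.30822, p̂₂ = 1049/3104 = 0.33795.
Pooled p̂ = (724+1049)/(2349+3104) = 1773/5453 = 0.32514.
SE = √(p̂(1−p̂)(1/n₁+1/n₂)) = √(0.32514·0.67486·0.000747878) = √(0.000164103) = 0.01281.
z = (0.30822 − 0.33795)/0.01281 = -0.02973/0.01281 = -2.321.
p-value = 2·P(Z > 2.321) ≈ 0.0203.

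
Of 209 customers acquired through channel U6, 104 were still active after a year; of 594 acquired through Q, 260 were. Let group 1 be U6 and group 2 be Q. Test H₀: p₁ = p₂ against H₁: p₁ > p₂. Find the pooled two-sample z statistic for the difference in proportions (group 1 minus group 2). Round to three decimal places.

p̂₁ = 104/209 ≈ 0.49761, p̂₂ = 260/594 ≈ 0.43771.
Pooled p̂ = (104+260)/(209+594) = 364/803 = 0.45330.
SE = √(p̂(1−p̂)(1/n₁+1/n₂)) = √(0.45330·0.54670·0.00646819) = √(0.00160294) = 0.04004.
z = (0.49761 − 0.43771)/0.04004 = 0.05990/0.04004 = 1.496.
p-value = P(Z > 1.496) ≈ 0.0673.

z = 1.496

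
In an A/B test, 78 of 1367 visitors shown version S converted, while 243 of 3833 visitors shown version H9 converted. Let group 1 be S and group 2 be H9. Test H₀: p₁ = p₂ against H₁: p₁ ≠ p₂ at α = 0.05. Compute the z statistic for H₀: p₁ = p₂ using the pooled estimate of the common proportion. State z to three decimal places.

z = -0.836

p̂₁ = 78/1367 = 0.05706, p̂₂ = 243/3833 = 0.06340.
Pooled p̂ = (78+243)/(1367+3833) = 321/5200 = 0.06173.
SE = √(0.0579201 × 0.000992421) = 0.00758.
z = (0.05706 − 0.06340)/0.00758 = -0.00634/0.00758 = -0.836.
p-value = 2·P(Z > 0.836) ≈ 0.4032. With α = 0.05, fail to reject H₀.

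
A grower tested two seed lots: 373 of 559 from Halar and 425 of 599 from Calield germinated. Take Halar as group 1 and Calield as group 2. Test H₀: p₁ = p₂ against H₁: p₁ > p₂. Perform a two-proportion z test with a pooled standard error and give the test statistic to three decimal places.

z = -1.552

p̂₁ = 373/559 = 0.667263, p̂₂ = 425/599 = 0.709516.
Pooled p̂ = (373+425)/(559+599) = 798/1158 = 0.689119.
SE = √(p̂(1−p̂)(1/n₁+1/n₂)) = √(0.689119·0.310881·0.00345836) = √(0.000740898) = 0.027219.
z = (0.667263 − 0.709516)/0.027219 = -0.042253/0.027219 = -1.552.
p-value = P(Z > -1.552) ≈ 0.9397.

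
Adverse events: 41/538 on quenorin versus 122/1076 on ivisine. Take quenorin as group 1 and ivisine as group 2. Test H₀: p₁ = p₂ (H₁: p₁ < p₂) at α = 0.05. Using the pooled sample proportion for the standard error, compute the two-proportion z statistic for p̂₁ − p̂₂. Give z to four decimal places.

z = -2.3365

p̂₁ = 41/538 ≈ 0.0762082, p̂₂ = 122/1076 ≈ 0.1133829.
Pooled p̂ = (41+122)/(538+1076) = 163/1614 = 0.1009913.
SE = √(0.0907921 × 0.0027881) = 0.0159103.
z = (0.0762082 − 0.1133829)/0.0159103 = -0.0371747/0.0159103 = -2.3365.
p-value = P(Z < -2.337) ≈ 0.0097, so at α = 0.05 we reject H₀.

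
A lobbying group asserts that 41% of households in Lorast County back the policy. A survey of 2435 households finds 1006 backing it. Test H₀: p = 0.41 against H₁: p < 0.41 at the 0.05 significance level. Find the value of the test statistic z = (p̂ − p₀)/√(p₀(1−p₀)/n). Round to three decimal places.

z = 0.315

p̂ = 1006/2435 = 0.41314.
SE = √(p₀(1−p₀)/n) = √(0.2419/2435) = 0.00997.
z = (0.41314 − 0.41)/0.00997 = 0.00314/0.00997 = 0.315.
p-value = P(Z < 0.315) ≈ 0.6237. With α = 0.05, fail to reject H₀.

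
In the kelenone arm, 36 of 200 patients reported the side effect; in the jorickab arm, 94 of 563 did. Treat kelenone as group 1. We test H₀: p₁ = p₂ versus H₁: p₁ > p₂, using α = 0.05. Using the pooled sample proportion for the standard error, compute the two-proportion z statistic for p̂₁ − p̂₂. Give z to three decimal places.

z = 0.421

p̂₁ = 36/200 ≈ 0.18000, p̂₂ = 94/563 ≈ 0.16696.
Pooled p̂ = (36+94)/(200+563) = 130/763 = 0.17038.
SE = √(p̂(1−p̂)(1/n₁+1/n₂)) = √(0.17038·0.82962·0.0067762) = √(0.000957821) = 0.03095.
z = (0.18000 − 0.16696)/0.03095 = 0.01304/0.03095 = 0.421.
p-value = P(Z > 0.421) ≈ 0.3368. With α = 0.05, fail to reject H₀.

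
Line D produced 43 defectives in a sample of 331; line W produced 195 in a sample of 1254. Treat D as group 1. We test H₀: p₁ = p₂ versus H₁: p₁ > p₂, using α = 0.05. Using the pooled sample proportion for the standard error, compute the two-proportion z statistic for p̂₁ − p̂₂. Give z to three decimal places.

z = -1.159

p̂₁ = 43/331 = 0.12991, p̂₂ = 195/1254 = 0.15550.
Pooled p̂ = (43+195)/(331+1254) = 238/1585 = 0.15016.
SE = √(0.12761 × 0.0038186) = 0.02207.
z = (0.12991 − 0.15550)/0.02207 = -0.02559/0.02207 = -1.159.
p-value = P(Z > -1.159) ≈ 0.8768, so at α = 0.05 we fail to reject H₀.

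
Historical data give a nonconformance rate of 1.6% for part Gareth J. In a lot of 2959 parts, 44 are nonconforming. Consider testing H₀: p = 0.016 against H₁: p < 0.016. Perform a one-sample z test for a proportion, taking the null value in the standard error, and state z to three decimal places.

p̂ = 44/2959 = 0.014870.
Standard error under H₀: √(0.016×0.984/2959) = 0.002307.
z = (0.014870 − 0.016)/0.002307 = -0.001130/0.002307 = -0.490.
p-value = P(Z < -0.490) ≈ 0.3121.

z = -0.490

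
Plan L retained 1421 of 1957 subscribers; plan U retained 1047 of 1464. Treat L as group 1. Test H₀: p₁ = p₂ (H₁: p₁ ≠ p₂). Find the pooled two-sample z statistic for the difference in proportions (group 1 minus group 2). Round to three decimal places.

p̂₁ = 1421/1957 ≈ 0.72611, p̂₂ = 1047/1464 ≈ 0.71516.
Pooled p̂ = (1421+1047)/(1957+1464) = 2468/3421 = 0.72143.
SE = √(0.20097 × 0.00119405) = 0.01549.
z = (0.72611 − 0.71516)/0.01549 = 0.01095/0.01549 = 0.707.

z = 0.707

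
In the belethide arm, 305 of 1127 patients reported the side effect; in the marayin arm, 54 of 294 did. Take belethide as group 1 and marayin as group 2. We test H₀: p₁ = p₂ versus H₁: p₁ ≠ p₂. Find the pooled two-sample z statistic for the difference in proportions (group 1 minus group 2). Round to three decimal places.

p̂₁ = 305/1127 = 0.27063, p̂₂ = 54/294 = 0.18367.
Pooled p̂ = (305+54)/(1127+294) = 359/1421 = 0.25264.
SE = √(p̂(1−p̂)(1/n₁+1/n₂)) = √(0.25264·0.74736·0.00428867) = √(0.000809755) = 0.02846.
z = (0.27063 − 0.18367)/0.02846 = 0.08696/0.02846 = 3.056.
Two-sided p-value ≈ 2·Φ(−3.056) = 0.0022.

z = 3.056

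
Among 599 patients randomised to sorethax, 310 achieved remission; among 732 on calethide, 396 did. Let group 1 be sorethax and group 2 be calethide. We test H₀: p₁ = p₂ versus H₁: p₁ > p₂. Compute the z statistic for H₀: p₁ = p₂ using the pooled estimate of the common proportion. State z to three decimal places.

z = -0.853

p̂₁ = 310/599 = 0.51753, p̂₂ = 396/732 = 0.54098.
Pooled p̂ = (310+396)/(599+732) = 706/1331 = 0.53043.
SE = √(p̂(1−p̂)(1/n₁+1/n₂)) = √(0.53043·0.46957·0.00303557) = √(0.000756082) = 0.02750.
z = (0.51753 − 0.54098)/0.02750 = -0.02345/0.02750 = -0.853.
p-value = P(Z > -0.853) ≈ 0.8032.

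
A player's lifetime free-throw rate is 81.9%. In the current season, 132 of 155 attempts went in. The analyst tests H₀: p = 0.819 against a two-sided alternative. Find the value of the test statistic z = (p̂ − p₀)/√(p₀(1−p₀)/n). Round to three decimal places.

p̂ = 132/155 ≈ 0.851613.
Under H₀, SE = √(0.819·0.181/155) = √(0.000956381) = 0.030925.
z = (0.851613 − 0.819)/0.030925 = 0.032613/0.030925 = 1.055.

z = 1.055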